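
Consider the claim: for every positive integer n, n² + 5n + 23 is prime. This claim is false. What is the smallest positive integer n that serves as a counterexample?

n = 14

We need the least positive integer n for which n² + 5n + 23 is not prime.
For n = 1, 2, 3, 4, …, 11, 12, 13 the conclusion holds.
n = 14: n² + 5n + 23 = 289 = 17 × 17, composite.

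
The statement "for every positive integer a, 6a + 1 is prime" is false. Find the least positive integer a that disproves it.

a = 4

A counterexample is any positive integer a such that 6a + 1 is not prime; we check each in order.
For a = 1, 2, 3 the conclusion holds.
a = 4: 6a + 1 = 25 = 5 × 5, composite.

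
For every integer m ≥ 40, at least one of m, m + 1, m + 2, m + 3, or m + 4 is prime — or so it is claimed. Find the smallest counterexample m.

m = 48

We need the least integer m ≥ 40 for which m, m + 1, m + 2, m + 3, m + 4 are all composite.
m = 40: 41 is prime.
m = 41: 41 is prime.
m = 42: 43 is prime.
m = 43: 43 is prime.
m = 44: 47 is prime.
m = 45: 47 is prime.
m = 46: 47 is prime.
m = 47: 47 is prime.
m = 48: 48 = 2 × 24; 49 = 7 × 7; 50 = 2 × 25; 51 = 3 × 17; 52 = 2 × 26 — all composite.
Thus m = 48 disproves the claim, and no smaller m works.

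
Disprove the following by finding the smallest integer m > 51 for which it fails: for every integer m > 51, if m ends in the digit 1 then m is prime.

We need the least integer m > 51 for which m ends in the digit 1 but m is not prime.
m = 61: 61 ends in 1 and is prime.
m = 71: 71 ends in 1 and is prime.
m = 81: 81 ends in 1; 81 = 3 × 27, composite.

m = 81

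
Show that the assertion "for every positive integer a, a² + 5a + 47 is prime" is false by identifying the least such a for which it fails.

A counterexample is any positive integer a such that a² + 5a + 47 is not prime; we check each in order.
For a = 1, 2, 3, 4, …, 35, 36, 37 the conclusion holds.
a = 38: a² + 5a + 47 = 1681 = 41 × 41, composite.
So a = 38 is the smallest counterexample.

a = 38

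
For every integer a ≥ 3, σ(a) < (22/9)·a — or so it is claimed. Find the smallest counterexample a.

a = 24

We need the least integer a ≥ 3 for which the claim fails.
For a = 3, 4, 5, 6, …, 21, 22, 23 the conclusion holds.
a = 24: σ(24) = 60; 60 ≥ 176/3.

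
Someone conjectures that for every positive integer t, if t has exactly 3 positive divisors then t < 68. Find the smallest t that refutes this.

t = 4: τ(4) = 3; 4 < 68.
t = 9: τ(9) = 3; 9 < 68.
t = 25: τ(25) = 3; 25 < 68.
t = 49: τ(49) = 3; 49 < 68.
t = 121: τ(121) = 3; 121 ≥ 68.
Thus t = 121 disproves the claim, and no smaller t works.

t = 121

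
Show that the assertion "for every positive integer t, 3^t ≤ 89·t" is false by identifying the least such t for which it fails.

t = 6

A counterexample is any positive integer t such that 3^t > 89·t; we check each in order.
t = 1: 3^t = 3 and 89·t = 89, so 3 ≤ 89.
t = 2: 3^t = 9 and 89·t = 178, so 9 ≤ 178.
t = 3: 3^t = 27 and 89·t = 267, so 27 ≤ 267.
t = 4: 3^t = 81 and 89·t = 356, so 81 ≤ 356.
t = 5: 3^t = 243 and 89·t = 445, so 243 ≤ 445.
t = 6: 3^t = 729 and 89·t = 534, so 729 > 534.
Hence t = 6 is a counterexample.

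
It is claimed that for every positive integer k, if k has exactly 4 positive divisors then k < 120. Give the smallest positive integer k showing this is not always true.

k = 122

A counterexample is any positive integer k such that k has exactly 4 positive divisors but the claim fails; we check each in order.
For k = 6, 8, 10, 14, …, 115, 118, 119 the conclusion holds.
k = 122: τ(122) = 4; 122 ≥ 120.
So k = 122 is the smallest counterexample.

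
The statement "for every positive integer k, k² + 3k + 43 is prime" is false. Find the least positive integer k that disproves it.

k = 39

Check each positive integer k in order until k² + 3k + 43 is not prime.
For k = 1, 2, 3, 4, …, 36, 37, 38 the conclusion holds.
k = 39: k² + 3k + 43 = 1681 = 41 × 41, composite.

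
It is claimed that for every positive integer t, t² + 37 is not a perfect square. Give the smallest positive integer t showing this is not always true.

t = 18

Check each positive integer t in order until t² + 37 is a perfect square.
The first 17 eligible values, up to t = 17, all satisfy the conclusion.
t = 18: 18² + 37 = 361 = 19², a perfect square.
Thus t = 18 disproves the claim, and no smaller t works.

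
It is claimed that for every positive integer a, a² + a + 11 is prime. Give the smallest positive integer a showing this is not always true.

A counterexample is any positive integer a such that a² + a + 11 is not prime; we check each in order.
For a = 1, 2, 3, 4, 5, 6, 7, 8, 9 the conclusion holds.
a = 10: a² + a + 11 = 121 = 11 × 11, composite.

a = 10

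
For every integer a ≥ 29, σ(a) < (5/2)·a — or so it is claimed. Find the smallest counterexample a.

The first 7 eligible values, up to a = 35, all satisfy the conclusion.
a = 36: σ(36) = 91; 91 ≥ 90.

a = 36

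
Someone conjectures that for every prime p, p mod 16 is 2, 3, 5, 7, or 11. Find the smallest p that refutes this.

p = 13

A counterexample is any prime p such that the claim fails; we check each in order.
For p = 2, 3, 5, 7, 11 the conclusion holds.
p = 13: 13 mod 16 = 13 — not in {2, 3, 5, 7, 11}.
Thus p = 13 disproves the claim, and no smaller p works.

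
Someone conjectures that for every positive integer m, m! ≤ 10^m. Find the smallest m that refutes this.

Check each positive integer m in order until m! > 10^m.
For m = 1, 2, 3, 4, …, 22, 23, 24 the conclusion holds.
m = 25: m! = 15511210043330985984000000 and 10^m = 10000000000000000000000000, so 15511210043330985984000000 > 10000000000000000000000000.

m = 25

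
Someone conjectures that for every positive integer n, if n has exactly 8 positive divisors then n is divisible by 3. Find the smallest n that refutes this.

n = 40

For n = 24, 30 the conclusion holds.
n = 40: τ(40) = 8; 40 mod 3 = 1.
Hence n = 40 is a counterexample.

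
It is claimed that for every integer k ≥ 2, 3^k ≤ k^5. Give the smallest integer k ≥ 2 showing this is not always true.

k = 11

Check each integer k ≥ 2 in order until 3^k > k^5.
For k = 2, 3, 4, 5, 6, 7, 8, 9, 10 the conclusion holds.
k = 11: 3^k = 177147 and k^5 = 161051, so 177147 > 161051.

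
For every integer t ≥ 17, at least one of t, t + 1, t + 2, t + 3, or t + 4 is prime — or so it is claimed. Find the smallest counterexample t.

t = 24

Check each integer t ≥ 17 in order until t, t + 1, t + 2, t + 3, t + 4 are all composite.
The first 7 eligible values, up to t = 23, all satisfy the conclusion.
t = 24: 24 = 2 × 12; 25 = 5 × 5; 26 = 2 × 13; 27 = 3 × 9; 28 = 2 × 14 — all composite.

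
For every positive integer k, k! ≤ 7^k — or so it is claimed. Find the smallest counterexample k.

k = 17

We need the least positive integer k for which k! > 7^k.
The first 16 eligible values, up to k = 16, all satisfy the conclusion.
k = 17: k! = 355687428096000 and 7^k = 232630513987207, so 355687428096000 > 232630513987207.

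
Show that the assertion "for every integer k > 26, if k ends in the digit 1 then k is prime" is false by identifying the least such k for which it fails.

For k = 31, 41 the conclusion holds.
k = 51: 51 ends in 1; 51 = 3 × 17, composite.
Thus k = 51 disproves the claim, and no smaller k works.

k = 51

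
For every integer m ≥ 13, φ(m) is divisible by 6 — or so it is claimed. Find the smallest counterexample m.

m = 13: φ(13) = 12; 12 mod 6 = 0.
m = 14: φ(14) = 6; 6 mod 6 = 0.
m = 15: φ(15) = 8; 8 mod 6 = 2.
Thus m = 15 disproves the claim, and no smaller m works.

m = 15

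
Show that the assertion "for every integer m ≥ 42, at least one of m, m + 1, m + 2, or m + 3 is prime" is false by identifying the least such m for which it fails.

Check each integer m ≥ 42 in order until m, m + 1, m + 2, m + 3 are all composite.
For m = 42, 43, 44, 45, 46, 47 the conclusion holds.
m = 48: 48 = 2 × 24; 49 = 7 × 7; 50 = 2 × 25; 51 = 3 × 17 — all composite.

m = 48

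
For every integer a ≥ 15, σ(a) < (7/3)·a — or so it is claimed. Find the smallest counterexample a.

a = 24

We need the least integer a ≥ 15 for which the claim fails.
For a = 15, 16, 17, 18, 19, 20, 21, 22, 23 the conclusion holds.
a = 24: σ(24) = 60; 60 ≥ 56.
Hence a = 24 is a counterexample.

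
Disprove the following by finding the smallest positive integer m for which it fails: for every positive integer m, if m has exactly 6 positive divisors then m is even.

m = 45

For m = 12, 18, 20, 28, 32, 44 the conclusion holds.
m = 45: divisors of 45: 1, 3, 5, 9, 15, 45; 45 is odd.
Hence m = 45 is a counterexample.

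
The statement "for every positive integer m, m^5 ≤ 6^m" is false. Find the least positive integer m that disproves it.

m = 1: m^5 = 1 and 6^m = 6, so 1 ≤ 6.
m = 2: m^5 = 32 and 6^m = 36, so 32 ≤ 36.
m = 3: m^5 = 243 and 6^m = 216, so 243 > 216.
Thus m = 3 disproves the claim, and no smaller m works.

m = 3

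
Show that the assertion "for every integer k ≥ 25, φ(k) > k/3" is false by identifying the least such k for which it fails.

k = 30

A counterexample is any integer k ≥ 25 such that the claim fails; we check each in order.
k = 25: φ(25) = 20 and 25/3 = 25/3, so φ(25) > 25/3.
k = 26: φ(26) = 12 and 26/3 = 26/3, so φ(26) > 26/3.
k = 27: φ(27) = 18 and 27/3 = 9, so φ(27) > 27/3.
k = 28: φ(28) = 12 and 28/3 = 28/3, so φ(28) > 28/3.
k = 29: φ(29) = 28 and 29/3 = 29/3, so φ(29) > 29/3.
k = 30: φ(30) = 8 and 30/3 = 10, so φ(30) ≤ 30/3.
Thus k = 30 disproves the claim, and no smaller k works.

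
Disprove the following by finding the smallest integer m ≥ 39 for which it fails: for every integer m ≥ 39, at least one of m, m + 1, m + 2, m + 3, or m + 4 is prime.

For m = 39, 40, 41, 42, 43, 44, 45, 46, 47 the conclusion holds.
m = 48: 48 = 2 × 24; 49 = 7 × 7; 50 = 2 × 25; 51 = 3 × 17; 52 = 2 × 26 — all composite.

m = 48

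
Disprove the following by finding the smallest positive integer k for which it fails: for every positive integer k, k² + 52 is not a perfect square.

A counterexample is any positive integer k such that k² + 52 is a perfect square; we check each in order.
The first 11 eligible values, up to k = 11, all satisfy the conclusion.
k = 12: 12² + 52 = 196 = 14², a perfect square.
So k = 12 is the smallest counterexample.

k = 12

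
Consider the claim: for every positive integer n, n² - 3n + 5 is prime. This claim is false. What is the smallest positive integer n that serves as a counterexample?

For n = 1, 2, 3 the conclusion holds.
n = 4: n² - 3n + 5 = 9 = 3 × 3, composite.

n = 4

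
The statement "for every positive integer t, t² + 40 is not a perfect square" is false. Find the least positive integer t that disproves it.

t = 3

Check each positive integer t in order until t² + 40 is a perfect square.
For t = 1, 2 the conclusion holds.
t = 3: 3² + 40 = 49 = 7², a perfect square.
Thus t = 3 disproves the claim, and no smaller t works.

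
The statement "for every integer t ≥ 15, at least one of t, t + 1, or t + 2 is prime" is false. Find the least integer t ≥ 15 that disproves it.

t = 20

t = 15: 17 is prime.
t = 16: 17 is prime.
t = 17: 17 is prime.
t = 18: 19 is prime.
t = 19: 19 is prime.
t = 20: 20 = 2 × 10; 21 = 3 × 7; 22 = 2 × 11 — all composite.
Thus t = 20 disproves the claim, and no smaller t works.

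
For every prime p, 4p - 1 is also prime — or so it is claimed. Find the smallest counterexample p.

p = 7

We need the least prime p for which 4p - 1 is not prime.
For p = 2, 3, 5 the conclusion holds.
p = 7: 4p - 1 = 27 = 3 × 9, not prime.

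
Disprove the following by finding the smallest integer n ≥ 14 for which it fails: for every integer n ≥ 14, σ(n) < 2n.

The first 4 eligible values, up to n = 17, all satisfy the conclusion.
n = 18: σ(18) = 39; 39 ≥ 36.
Thus n = 18 disproves the claim, and no smaller n works.

n = 18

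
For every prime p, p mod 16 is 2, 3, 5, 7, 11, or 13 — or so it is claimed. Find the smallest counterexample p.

We need the least prime p for which the claim fails.
p = 2: 2 mod 16 = 2.
p = 3: 3 mod 16 = 3.
p = 5: 5 mod 16 = 5.
p = 7: 7 mod 16 = 7.
p = 11: 11 mod 16 = 11.
p = 13: 13 mod 16 = 13.
p = 17: 17 mod 16 = 1 — not in {2, 3, 5, 7, 11, 13}.
Hence p = 17 is a counterexample.

p = 17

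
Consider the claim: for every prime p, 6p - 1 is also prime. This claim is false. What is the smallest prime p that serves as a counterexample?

For p = 2, 3, 5, 7 the conclusion holds.
p = 11: 6p - 1 = 65 = 5 × 13, not prime.

p = 11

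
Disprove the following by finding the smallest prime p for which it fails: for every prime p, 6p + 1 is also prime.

p = 19

We need the least prime p for which 6p + 1 is not prime.
p = 2: 6p + 1 = 13, prime.
p = 3: 6p + 1 = 19, prime.
p = 5: 6p + 1 = 31, prime.
p = 7: 6p + 1 = 43, prime.
p = 11: 6p + 1 = 67, prime.
p = 13: 6p + 1 = 79, prime.
p = 17: 6p + 1 = 103, prime.
p = 19: 6p + 1 = 115 = 5 × 23, not prime.
Thus p = 19 disproves the claim, and no smaller p works.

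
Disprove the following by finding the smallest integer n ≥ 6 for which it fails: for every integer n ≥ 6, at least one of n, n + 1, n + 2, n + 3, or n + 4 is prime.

For n = 6, 7, 8, 9, …, 21, 22, 23 the conclusion holds.
n = 24: 24 = 2 × 12; 25 = 5 × 5; 26 = 2 × 13; 27 = 3 × 9; 28 = 2 × 14 — all composite.
So n = 24 is the smallest counterexample.

n = 24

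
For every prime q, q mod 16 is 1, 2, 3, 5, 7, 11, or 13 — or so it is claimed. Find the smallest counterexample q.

The first 10 eligible values, up to q = 29, all satisfy the conclusion.
q = 31: 31 mod 16 = 15 — not in {1, 2, 3, 5, 7, 11, 13}.
Thus q = 31 disproves the claim, and no smaller q works.

q = 31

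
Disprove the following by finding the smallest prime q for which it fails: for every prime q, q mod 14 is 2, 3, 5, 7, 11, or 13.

q = 2: 2 mod 14 = 2.
q = 3: 3 mod 14 = 3.
q = 5: 5 mod 14 = 5.
q = 7: 7 mod 14 = 7.
q = 11: 11 mod 14 = 11.
q = 13: 13 mod 14 = 13.
q = 17: 17 mod 14 = 3.
q = 19: 19 mod 14 = 5.
q = 23: 23 mod 14 = 9 — not in {2, 3, 5, 7, 11, 13}.

q = 23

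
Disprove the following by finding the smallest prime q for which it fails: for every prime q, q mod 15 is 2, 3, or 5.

We need the least prime q for which the claim fails.
q = 2: 2 mod 15 = 2.
q = 3: 3 mod 15 = 3.
q = 5: 5 mod 15 = 5.
q = 7: 7 mod 15 = 7 — not in {2, 3, 5}.
Hence q = 7 is a counterexample.

q = 7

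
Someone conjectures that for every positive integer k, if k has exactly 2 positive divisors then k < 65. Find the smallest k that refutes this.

Check each positive integer k in order until k has exactly 2 positive divisors but the claim fails.
The first 18 eligible values, up to k = 61, all satisfy the conclusion.
k = 67: τ(67) = 2; 67 ≥ 65.

k = 67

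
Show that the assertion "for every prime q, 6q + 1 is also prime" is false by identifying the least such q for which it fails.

q = 19

Check each prime q in order until 6q + 1 is not prime.
For q = 2, 3, 5, 7, 11, 13, 17 the conclusion holds.
q = 19: 6q + 1 = 115 = 5 × 23, not prime.
Thus q = 19 disproves the claim, and no smaller q works.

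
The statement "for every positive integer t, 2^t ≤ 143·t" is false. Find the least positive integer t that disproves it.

The first 10 eligible values, up to t = 10, all satisfy the conclusion.
t = 11: 2^t = 2048 and 143·t = 1573, so 2048 > 1573.
Thus t = 11 disproves the claim, and no smaller t works.

t = 11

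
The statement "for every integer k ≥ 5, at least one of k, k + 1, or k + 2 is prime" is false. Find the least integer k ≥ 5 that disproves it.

k = 8

Check each integer k ≥ 5 in order until k, k + 1, k + 2 are all composite.
k = 5: 5 is prime.
k = 6: 7 is prime.
k = 7: 7 is prime.
k = 8: 8 = 2 × 4; 9 = 3 × 3; 10 = 2 × 5 — all composite.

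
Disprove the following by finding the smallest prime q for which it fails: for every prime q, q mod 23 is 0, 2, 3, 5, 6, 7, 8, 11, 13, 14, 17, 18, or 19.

For q = 2, 3, 5, 7, …, 31, 37, 41 the conclusion holds.
q = 43: 43 mod 23 = 20 — not in {0, 2, 3, 5, 6, 7, 8, 11, 13, 14, 17, 18, 19}.

q = 43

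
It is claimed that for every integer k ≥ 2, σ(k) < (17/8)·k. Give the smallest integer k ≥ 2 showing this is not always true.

k = 12

For k = 2, 3, 4, 5, 6, 7, 8, 9, 10, 11 the conclusion holds.
k = 12: σ(12) = 28; 28 ≥ 51/2.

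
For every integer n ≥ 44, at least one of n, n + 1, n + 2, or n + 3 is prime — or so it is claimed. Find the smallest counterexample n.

The first 4 eligible values, up to n = 47, all satisfy the conclusion.
n = 48: 48 = 2 × 24; 49 = 7 × 7; 50 = 2 × 25; 51 = 3 × 17 — all composite.

n = 48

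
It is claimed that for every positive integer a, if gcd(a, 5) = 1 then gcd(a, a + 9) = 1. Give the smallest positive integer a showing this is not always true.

For a = 1, 2 the conclusion holds.
a = 3: gcd(3, 12) = 3.
So a = 3 is the smallest counterexample.

a = 3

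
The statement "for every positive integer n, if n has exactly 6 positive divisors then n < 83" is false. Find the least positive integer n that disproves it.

The first 13 eligible values, up to n = 76, all satisfy the conclusion.
n = 92: τ(92) = 6; 92 ≥ 83.

n = 92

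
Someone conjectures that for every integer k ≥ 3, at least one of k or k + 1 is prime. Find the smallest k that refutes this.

Check each integer k ≥ 3 in order until k, k + 1 are both composite.
The first 5 eligible values, up to k = 7, all satisfy the conclusion.
k = 8: 8 = 2 × 4; 9 = 3 × 3 — both composite.

k = 8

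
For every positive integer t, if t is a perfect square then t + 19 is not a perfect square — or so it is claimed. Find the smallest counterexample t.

A counterexample is any positive integer t such that t is a perfect square but t + 19 is a perfect square; we check each in order.
The first 8 eligible values, up to t = 64, all satisfy the conclusion.
t = 81: 81 = 9² and 81 + 19 = 100 = 10².

t = 81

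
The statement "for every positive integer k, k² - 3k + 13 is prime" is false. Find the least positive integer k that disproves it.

A counterexample is any positive integer k such that k² - 3k + 13 is not prime; we check each in order.
For k = 1, 2, 3, 4, …, 9, 10, 11 the conclusion holds.
k = 12: k² - 3k + 13 = 121 = 11 × 11, composite.
Hence k = 12 is a counterexample.

k = 12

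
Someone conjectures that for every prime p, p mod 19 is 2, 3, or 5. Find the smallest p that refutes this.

p = 7

Check each prime p in order until the claim fails.
p = 2: 2 mod 19 = 2.
p = 3: 3 mod 19 = 3.
p = 5: 5 mod 19 = 5.
p = 7: 7 mod 19 = 7 — not in {2, 3, 5}.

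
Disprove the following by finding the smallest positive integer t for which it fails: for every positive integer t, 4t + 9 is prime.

t = 3

Check each positive integer t in order until 4t + 9 is not prime.
t = 1: 4t + 9 = 13, prime.
t = 2: 4t + 9 = 17, prime.
t = 3: 4t + 9 = 21 = 3 × 7, composite.
Hence t = 3 is a counterexample.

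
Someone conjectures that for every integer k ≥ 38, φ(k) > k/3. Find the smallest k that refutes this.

A counterexample is any integer k ≥ 38 such that the claim fails; we check each in order.
The first 4 eligible values, up to k = 41, all satisfy the conclusion.
k = 42: φ(42) = 12 and 42/3 = 14, so φ(42) ≤ 42/3.

k = 42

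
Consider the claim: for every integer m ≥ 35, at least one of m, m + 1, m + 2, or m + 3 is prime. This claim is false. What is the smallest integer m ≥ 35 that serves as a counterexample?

m = 48

We need the least integer m ≥ 35 for which m, m + 1, m + 2, m + 3 are all composite.
For m = 35, 36, 37, 38, …, 45, 46, 47 the conclusion holds.
m = 48: 48 = 2 × 24; 49 = 7 × 7; 50 = 2 × 25; 51 = 3 × 17 — all composite.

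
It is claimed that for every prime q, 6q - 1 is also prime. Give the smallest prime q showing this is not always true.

q = 2: 6q - 1 = 11, prime.
q = 3: 6q - 1 = 17, prime.
q = 5: 6q - 1 = 29, prime.
q = 7: 6q - 1 = 41, prime.
q = 11: 6q - 1 = 65 = 5 × 13, not prime.
Hence q = 11 is a counterexample.

q = 11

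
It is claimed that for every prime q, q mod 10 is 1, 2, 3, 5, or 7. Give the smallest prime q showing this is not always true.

q = 19

Check each prime q in order until the claim fails.
The first 7 eligible values, up to q = 17, all satisfy the conclusion.
q = 19: 19 mod 10 = 9 — not in {1, 2, 3, 5, 7}.
Hence q = 19 is a counterexample.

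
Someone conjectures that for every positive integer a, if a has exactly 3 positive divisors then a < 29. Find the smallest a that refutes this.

For a = 4, 9, 25 the conclusion holds.
a = 49: τ(49) = 3; 49 ≥ 29.

a = 49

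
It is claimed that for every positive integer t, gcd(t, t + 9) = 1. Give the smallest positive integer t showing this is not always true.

t = 3

For t = 1, 2 the conclusion holds.
t = 3: gcd(3, 12) = 3.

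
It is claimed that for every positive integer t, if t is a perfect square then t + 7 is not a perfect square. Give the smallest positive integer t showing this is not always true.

A counterexample is any positive integer t such that t is a perfect square but t + 7 is a perfect square; we check each in order.
For t = 1, 4 the conclusion holds.
t = 9: 9 = 3² and 9 + 7 = 16 = 4².
Thus t = 9 disproves the claim, and no smaller t works.

t = 9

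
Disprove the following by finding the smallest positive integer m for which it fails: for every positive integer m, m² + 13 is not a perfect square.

m = 6

We need the least positive integer m for which m² + 13 is a perfect square.
The first 5 eligible values, up to m = 5, all satisfy the conclusion.
m = 6: 6² + 13 = 49 = 7², a perfect square.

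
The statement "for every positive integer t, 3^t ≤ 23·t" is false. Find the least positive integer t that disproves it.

A counterexample is any positive integer t such that 3^t > 23·t; we check each in order.
For t = 1, 2, 3, 4 the conclusion holds.
t = 5: 3^t = 243 and 23·t = 115, so 243 > 115.

t = 5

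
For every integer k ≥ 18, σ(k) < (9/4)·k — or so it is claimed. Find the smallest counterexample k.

Check each integer k ≥ 18 in order until the claim fails.
For k = 18, 19, 20, 21, 22, 23 the conclusion holds.
k = 24: σ(24) = 60; 60 ≥ 54.

k = 24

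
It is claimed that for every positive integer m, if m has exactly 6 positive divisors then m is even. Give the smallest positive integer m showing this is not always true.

m = 45

A counterexample is any positive integer m such that m has exactly 6 positive divisors but m is odd; we check each in order.
For m = 12, 18, 20, 28, 32, 44 the conclusion holds.
m = 45: divisors of 45: 1, 3, 5, 9, 15, 45; 45 is odd.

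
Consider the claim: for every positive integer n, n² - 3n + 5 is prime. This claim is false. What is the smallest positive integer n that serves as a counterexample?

n = 1: n² - 3n + 5 = 3, prime.
n = 2: n² - 3n + 5 = 3, prime.
n = 3: n² - 3n + 5 = 5, prime.
n = 4: n² - 3n + 5 = 9 = 3 × 3, composite.
Thus n = 4 disproves the claim, and no smaller n works.

n = 4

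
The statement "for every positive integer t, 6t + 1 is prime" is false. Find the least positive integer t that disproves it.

t = 4

A counterexample is any positive integer t such that 6t + 1 is not prime; we check each in order.
t = 1: 6t + 1 = 7, prime.
t = 2: 6t + 1 = 13, prime.
t = 3: 6t + 1 = 19, prime.
t = 4: 6t + 1 = 25 = 5 × 5, composite.
Thus t = 4 disproves the claim, and no smaller t works.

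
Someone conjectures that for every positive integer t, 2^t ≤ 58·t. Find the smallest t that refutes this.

We need the least positive integer t for which 2^t > 58·t.
The first 9 eligible values, up to t = 9, all satisfy the conclusion.
t = 10: 2^t = 1024 and 58·t = 580, so 1024 > 580.
Hence t = 10 is a counterexample.

t = 10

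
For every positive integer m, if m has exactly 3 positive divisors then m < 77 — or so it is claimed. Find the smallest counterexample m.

Check each positive integer m in order until m has exactly 3 positive divisors but the claim fails.
For m = 4, 9, 25, 49 the conclusion holds.
m = 121: τ(121) = 3; 121 ≥ 77.
Thus m = 121 disproves the claim, and no smaller m works.

m = 121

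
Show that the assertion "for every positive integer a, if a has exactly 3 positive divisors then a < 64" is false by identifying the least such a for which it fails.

The first 4 eligible values, up to a = 49, all satisfy the conclusion.
a = 121: τ(121) = 3; 121 ≥ 64.

a = 121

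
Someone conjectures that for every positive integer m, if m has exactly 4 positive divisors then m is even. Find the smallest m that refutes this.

A counterexample is any positive integer m such that m has exactly 4 positive divisors but m is odd; we check each in order.
For m = 6, 8, 10, 14 the conclusion holds.
m = 15: divisors of 15: 1, 3, 5, 15; 15 is odd.
So m = 15 is the smallest counterexample.

m = 15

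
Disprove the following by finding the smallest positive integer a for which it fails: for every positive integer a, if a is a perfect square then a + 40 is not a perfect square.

a = 9

Check each positive integer a in order until a is a perfect square but a + 40 is a perfect square.
For a = 1, 4 the conclusion holds.
a = 9: 9 = 3² and 9 + 40 = 49 = 7².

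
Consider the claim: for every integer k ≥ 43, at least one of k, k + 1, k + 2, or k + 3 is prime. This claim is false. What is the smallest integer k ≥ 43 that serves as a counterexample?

k = 48

We need the least integer k ≥ 43 for which k, k + 1, k + 2, k + 3 are all composite.
The first 5 eligible values, up to k = 47, all satisfy the conclusion.
k = 48: 48 = 2 × 24; 49 = 7 × 7; 50 = 2 × 25; 51 = 3 × 17 — all composite.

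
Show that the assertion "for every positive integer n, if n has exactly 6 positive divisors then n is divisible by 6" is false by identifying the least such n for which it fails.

A counterexample is any positive integer n such that n has exactly 6 positive divisors but n is not divisible by 6; we check each in order.
n = 12: τ(12) = 6; 12 mod 6 = 0.
n = 18: τ(18) = 6; 18 mod 6 = 0.
n = 20: τ(20) = 6; 20 mod 6 = 2.

n = 20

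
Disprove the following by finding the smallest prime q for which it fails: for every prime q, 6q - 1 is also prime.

We need the least prime q for which 6q - 1 is not prime.
For q = 2, 3, 5, 7 the conclusion holds.
q = 11: 6q - 1 = 65 = 5 × 13, not prime.

q = 11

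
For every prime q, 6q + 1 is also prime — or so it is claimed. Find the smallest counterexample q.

For q = 2, 3, 5, 7, 11, 13, 17 the conclusion holds.
q = 19: 6q + 1 = 115 = 5 × 23, not prime.
Hence q = 19 is a counterexample.

q = 19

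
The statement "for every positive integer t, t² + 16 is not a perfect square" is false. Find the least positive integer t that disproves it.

t = 3

t = 1: 1² + 16 = 17, not a perfect square.
t = 2: 2² + 16 = 20, not a perfect square.
t = 3: 3² + 16 = 25 = 5², a perfect square.
Thus t = 3 disproves the claim, and no smaller t works.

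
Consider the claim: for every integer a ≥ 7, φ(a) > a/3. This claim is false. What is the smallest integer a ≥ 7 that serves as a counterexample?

a = 12

We need the least integer a ≥ 7 for which the claim fails.
For a = 7, 8, 9, 10, 11 the conclusion holds.
a = 12: φ(12) = 4 and 12/3 = 4, so φ(12) ≤ 12/3.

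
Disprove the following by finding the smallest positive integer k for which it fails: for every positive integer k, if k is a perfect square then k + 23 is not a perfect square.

For k = 1, 4, 9, 16, 25, 36, 49, 64, 81, 100 the conclusion holds.
k = 121: 121 = 11² and 121 + 23 = 144 = 12².

k = 121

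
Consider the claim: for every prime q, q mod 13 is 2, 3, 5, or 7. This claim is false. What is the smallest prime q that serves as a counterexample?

q = 2: 2 mod 13 = 2.
q = 3: 3 mod 13 = 3.
q = 5: 5 mod 13 = 5.
q = 7: 7 mod 13 = 7.
q = 11: 11 mod 13 = 11 — not in {2, 3, 5, 7}.
Thus q = 11 disproves the claim, and no smaller q works.

q = 11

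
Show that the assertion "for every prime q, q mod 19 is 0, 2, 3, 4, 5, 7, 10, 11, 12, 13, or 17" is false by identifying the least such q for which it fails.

q = 37

A counterexample is any prime q such that the claim fails; we check each in order.
For q = 2, 3, 5, 7, …, 23, 29, 31 the conclusion holds.
q = 37: 37 mod 19 = 18 — not in {0, 2, 3, 4, 5, 7, 10, 11, 12, 13, 17}.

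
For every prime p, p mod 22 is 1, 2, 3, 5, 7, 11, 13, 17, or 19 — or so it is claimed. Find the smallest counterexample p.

Check each prime p in order until the claim fails.
For p = 2, 3, 5, 7, 11, 13, 17, 19, 23, 29 the conclusion holds.
p = 31: 31 mod 22 = 9 — not in {1, 2, 3, 5, 7, 11, 13, 17, 19}.
Hence p = 31 is a counterexample.

p = 31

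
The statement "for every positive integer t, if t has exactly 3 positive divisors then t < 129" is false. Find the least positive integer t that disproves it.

A counterexample is any positive integer t such that t has exactly 3 positive divisors but the claim fails; we check each in order.
For t = 4, 9, 25, 49, 121 the conclusion holds.
t = 169: τ(169) = 3; 169 ≥ 129.
Thus t = 169 disproves the claim, and no smaller t works.

t = 169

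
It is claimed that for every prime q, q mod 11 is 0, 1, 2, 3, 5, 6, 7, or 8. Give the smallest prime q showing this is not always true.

q = 31

Check each prime q in order until the claim fails.
For q = 2, 3, 5, 7, 11, 13, 17, 19, 23, 29 the conclusion holds.
q = 31: 31 mod 11 = 9 — not in {0, 1, 2, 3, 5, 6, 7, 8}.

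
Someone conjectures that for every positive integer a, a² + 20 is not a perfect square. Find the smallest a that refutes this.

a = 4

For a = 1, 2, 3 the conclusion holds.
a = 4: 4² + 20 = 36 = 6², a perfect square.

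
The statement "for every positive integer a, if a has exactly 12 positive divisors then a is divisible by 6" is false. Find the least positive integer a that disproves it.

a = 140

We need the least positive integer a for which a has exactly 12 positive divisors but a is not divisible by 6.
a = 60: τ(60) = 12; 60 mod 6 = 0.
a = 72: τ(72) = 12; 72 mod 6 = 0.
a = 84: τ(84) = 12; 84 mod 6 = 0.
a = 90: τ(90) = 12; 90 mod 6 = 0.
a = 96: τ(96) = 12; 96 mod 6 = 0.
a = 108: τ(108) = 12; 108 mod 6 = 0.
a = 126: τ(126) = 12; 126 mod 6 = 0.
a = 132: τ(132) = 12; 132 mod 6 = 0.
a = 140: τ(140) = 12; 140 mod 6 = 2.
So a = 140 is the smallest counterexample.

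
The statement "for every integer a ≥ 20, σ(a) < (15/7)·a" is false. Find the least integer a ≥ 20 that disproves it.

Check each integer a ≥ 20 in order until the claim fails.
For a = 20, 21, 22, 23 the conclusion holds.
a = 24: σ(24) = 60; 60 ≥ 360/7.

a = 24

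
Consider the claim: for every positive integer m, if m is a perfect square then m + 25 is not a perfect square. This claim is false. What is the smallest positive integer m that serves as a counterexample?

m = 144

Check each positive integer m in order until m is a perfect square but m + 25 is a perfect square.
The first 11 eligible values, up to m = 121, all satisfy the conclusion.
m = 144: 144 = 12² and 144 + 25 = 169 = 13².
So m = 144 is the smallest counterexample.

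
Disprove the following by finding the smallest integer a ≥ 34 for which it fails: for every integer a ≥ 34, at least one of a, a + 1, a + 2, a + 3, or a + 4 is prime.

A counterexample is any integer a ≥ 34 such that a, a + 1, a + 2, a + 3, a + 4 are all composite; we check each in order.
For a = 34, 35, 36, 37, …, 45, 46, 47 the conclusion holds.
a = 48: 48 = 2 × 24; 49 = 7 × 7; 50 = 2 × 25; 51 = 3 × 17; 52 = 2 × 26 — all composite.
Hence a = 48 is a counterexample.

a = 48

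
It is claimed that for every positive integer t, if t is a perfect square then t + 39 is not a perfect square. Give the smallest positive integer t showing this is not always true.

Check each positive integer t in order until t is a perfect square but t + 39 is a perfect square.
The first 4 eligible values, up to t = 16, all satisfy the conclusion.
t = 25: 25 = 5² and 25 + 39 = 64 = 8².
Hence t = 25 is a counterexample.

t = 25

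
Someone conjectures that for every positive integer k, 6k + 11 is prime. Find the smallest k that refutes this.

k = 4

We need the least positive integer k for which 6k + 11 is not prime.
For k = 1, 2, 3 the conclusion holds.
k = 4: 6k + 11 = 35 = 5 × 7, composite.
Hence k = 4 is a counterexample.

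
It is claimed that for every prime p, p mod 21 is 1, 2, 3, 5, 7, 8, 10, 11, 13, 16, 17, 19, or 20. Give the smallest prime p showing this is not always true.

For p = 2, 3, 5, 7, …, 53, 59, 61 the conclusion holds.
p = 67: 67 mod 21 = 4 — not in {1, 2, 3, 5, 7, 8, 10, 11, 13, 16, 17, 19, 20}.

p = 67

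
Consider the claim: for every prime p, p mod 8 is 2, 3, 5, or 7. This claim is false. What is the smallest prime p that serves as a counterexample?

p = 2: 2 mod 8 = 2.
p = 3: 3 mod 8 = 3.
p = 5: 5 mod 8 = 5.
p = 7: 7 mod 8 = 7.
p = 11: 11 mod 8 = 3.
p = 13: 13 mod 8 = 5.
p = 17: 17 mod 8 = 1 — not in {2, 3, 5, 7}.

p = 17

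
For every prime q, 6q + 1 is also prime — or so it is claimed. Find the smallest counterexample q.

We need the least prime q for which 6q + 1 is not prime.
For q = 2, 3, 5, 7, 11, 13, 17 the conclusion holds.
q = 19: 6q + 1 = 115 = 5 × 23, not prime.

q = 19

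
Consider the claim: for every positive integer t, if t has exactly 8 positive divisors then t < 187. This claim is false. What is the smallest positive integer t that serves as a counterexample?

Check each positive integer t in order until t has exactly 8 positive divisors but the claim fails.
The first 28 eligible values, up to t = 186, all satisfy the conclusion.
t = 189: τ(189) = 8; 189 ≥ 187.

t = 189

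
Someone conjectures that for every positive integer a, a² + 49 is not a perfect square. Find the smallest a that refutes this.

a = 24

A counterexample is any positive integer a such that a² + 49 is a perfect square; we check each in order.
For a = 1, 2, 3, 4, …, 21, 22, 23 the conclusion holds.
a = 24: 24² + 49 = 625 = 25², a perfect square.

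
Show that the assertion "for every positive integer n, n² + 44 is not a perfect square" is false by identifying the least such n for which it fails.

n = 10

A counterexample is any positive integer n such that n² + 44 is a perfect square; we check each in order.
For n = 1, 2, 3, 4, 5, 6, 7, 8, 9 the conclusion holds.
n = 10: 10² + 44 = 144 = 12², a perfect square.
Hence n = 10 is a counterexample.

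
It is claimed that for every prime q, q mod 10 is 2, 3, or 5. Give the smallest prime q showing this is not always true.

We need the least prime q for which the claim fails.
For q = 2, 3, 5 the conclusion holds.
q = 7: 7 mod 10 = 7 — not in {2, 3, 5}.
So q = 7 is the smallest counterexample.

q = 7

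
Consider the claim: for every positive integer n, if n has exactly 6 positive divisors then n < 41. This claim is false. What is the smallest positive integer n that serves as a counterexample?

A counterexample is any positive integer n such that n has exactly 6 positive divisors but the claim fails; we check each in order.
For n = 12, 18, 20, 28, 32 the conclusion holds.
n = 44: τ(44) = 6; 44 ≥ 41.

n = 44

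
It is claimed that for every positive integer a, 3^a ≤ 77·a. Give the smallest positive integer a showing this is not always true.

A counterexample is any positive integer a such that 3^a > 77·a; we check each in order.
For a = 1, 2, 3, 4, 5 the conclusion holds.
a = 6: 3^a = 729 and 77·a = 462, so 729 > 462.
So a = 6 is the smallest counterexample.

a = 6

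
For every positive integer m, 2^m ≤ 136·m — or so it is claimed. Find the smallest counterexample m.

m = 11

The first 10 eligible values, up to m = 10, all satisfy the conclusion.
m = 11: 2^m = 2048 and 136·m = 1496, so 2048 > 1496.
Hence m = 11 is a counterexample.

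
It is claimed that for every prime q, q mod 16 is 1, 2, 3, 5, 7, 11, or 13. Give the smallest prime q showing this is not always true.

q = 31

For q = 2, 3, 5, 7, 11, 13, 17, 19, 23, 29 the conclusion holds.
q = 31: 31 mod 16 = 15 — not in {1, 2, 3, 5, 7, 11, 13}.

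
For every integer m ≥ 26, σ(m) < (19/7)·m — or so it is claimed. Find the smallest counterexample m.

m = 60

Check each integer m ≥ 26 in order until the claim fails.
For m = 26, 27, 28, 29, …, 57, 58, 59 the conclusion holds.
m = 60: σ(60) = 168; 168 ≥ 1140/7.
Thus m = 60 disproves the claim, and no smaller m works.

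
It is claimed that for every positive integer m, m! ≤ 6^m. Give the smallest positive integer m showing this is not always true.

Check each positive integer m in order until m! > 6^m.
For m = 1, 2, 3, 4, …, 11, 12, 13 the conclusion holds.
m = 14: m! = 87178291200 and 6^m = 78364164096, so 87178291200 > 78364164096.
So m = 14 is the smallest counterexample.

m = 14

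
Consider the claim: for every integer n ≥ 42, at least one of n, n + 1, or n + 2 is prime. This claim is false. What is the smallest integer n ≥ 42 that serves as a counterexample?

n = 42: 43 is prime.
n = 43: 43 is prime.
n = 44: 44 = 2 × 22; 45 = 3 × 15; 46 = 2 × 23 — all composite.
Thus n = 44 disproves the claim, and no smaller n works.

n = 44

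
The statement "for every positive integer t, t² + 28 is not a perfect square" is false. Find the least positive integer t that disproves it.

t = 1: 1² + 28 = 29, not a perfect square.
t = 2: 2² + 28 = 32, not a perfect square.
t = 3: 3² + 28 = 37, not a perfect square.
t = 4: 4² + 28 = 44, not a perfect square.
t = 5: 5² + 28 = 53, not a perfect square.
t = 6: 6² + 28 = 64 = 8², a perfect square.
Thus t = 6 disproves the claim, and no smaller t works.

t = 6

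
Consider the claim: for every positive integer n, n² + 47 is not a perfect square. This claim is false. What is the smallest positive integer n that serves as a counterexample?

The first 22 eligible values, up to n = 22, all satisfy the conclusion.
n = 23: 23² + 47 = 576 = 24², a perfect square.
Thus n = 23 disproves the claim, and no smaller n works.

n = 23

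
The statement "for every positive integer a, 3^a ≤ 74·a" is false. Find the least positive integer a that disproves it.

A counterexample is any positive integer a such that 3^a > 74·a; we check each in order.
For a = 1, 2, 3, 4, 5 the conclusion holds.
a = 6: 3^a = 729 and 74·a = 444, so 729 > 444.

a = 6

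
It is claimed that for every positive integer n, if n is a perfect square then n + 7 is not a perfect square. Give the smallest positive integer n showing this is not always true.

We need the least positive integer n for which n is a perfect square but n + 7 is a perfect square.
n = 1: 1 + 7 = 8, not a perfect square.
n = 4: 4 + 7 = 11, not a perfect square.
n = 9: 9 = 3² and 9 + 7 = 16 = 4².

n = 9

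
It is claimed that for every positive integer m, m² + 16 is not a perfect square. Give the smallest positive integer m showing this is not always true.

Check each positive integer m in order until m² + 16 is a perfect square.
m = 1: 1² + 16 = 17, not a perfect square.
m = 2: 2² + 16 = 20, not a perfect square.
m = 3: 3² + 16 = 25 = 5², a perfect square.

m = 3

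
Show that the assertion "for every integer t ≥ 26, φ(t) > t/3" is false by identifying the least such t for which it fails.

t = 30

The first 4 eligible values, up to t = 29, all satisfy the conclusion.
t = 30: φ(30) = 8 and 30/3 = 10, so φ(30) ≤ 30/3.
So t = 30 is the smallest counterexample.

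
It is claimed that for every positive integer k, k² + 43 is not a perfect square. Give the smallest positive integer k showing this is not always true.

Check each positive integer k in order until k² + 43 is a perfect square.
The first 20 eligible values, up to k = 20, all satisfy the conclusion.
k = 21: 21² + 43 = 484 = 22², a perfect square.
Thus k = 21 disproves the claim, and no smaller k works.

k = 21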